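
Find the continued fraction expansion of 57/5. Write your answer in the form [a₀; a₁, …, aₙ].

[11; 2, 2]

Apply division with remainder until the remainder is 0:
⌊57/5⌋ = 11, remainder 2
⌊5/2⌋ = 2, remainder 1
⌊2/1⌋ = 2, remainder 0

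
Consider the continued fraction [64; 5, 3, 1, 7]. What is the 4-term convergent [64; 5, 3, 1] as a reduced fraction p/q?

a_0 = 64: 64/1
a_1 = 5: 321/5
a_2 = 3: 1027/16
a_3 = 1: 1348/21

1348/21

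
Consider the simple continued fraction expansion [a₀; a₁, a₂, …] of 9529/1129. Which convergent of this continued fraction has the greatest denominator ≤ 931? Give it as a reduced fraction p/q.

1553/184

List convergents until the denominator exceeds the bound:
a_0 = 8: 8/1  (≤ bound)
a_1 = 2: 17/2  (≤ bound)
a_2 = 3: 59/7  (≤ bound)
a_3 = 1: 76/9  (≤ bound)
a_4 = 2: 211/25  (≤ bound)
a_5 = 7: 1553/184  (≤ bound)
a_6 = 6: 9529/1129  (> 931, stop)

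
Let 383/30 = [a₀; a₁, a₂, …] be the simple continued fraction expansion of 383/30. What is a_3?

Repeatedly divide and take the remainder:
383 = 12·30 + 23, so a_0 = 12
30 = 1·23 + 7, so a_1 = 1
23 = 3·7 + 2, so a_2 = 3
7 = 3·2 + 1, so a_3 = 3

3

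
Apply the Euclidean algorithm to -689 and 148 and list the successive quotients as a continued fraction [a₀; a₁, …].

-689 = -5·148 + 51, so a_0 = -5
148 = 2·51 + 46, so a_1 = 2
51 = 1·46 + 5, so a_2 = 1
46 = 9·5 + 1, so a_3 = 9
5 = 5·1 + 0, so a_4 = 5

[-5; 2, 1, 9, 5]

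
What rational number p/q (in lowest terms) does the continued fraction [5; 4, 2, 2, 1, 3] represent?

Collapse the nested fraction from the inside out:
Start with 3.
1 + 1/(3/1) = 1 + 1/3 = 4/3
2 + 1/(4/3) = 2 + 3/4 = 11/4
2 + 1/(11/4) = 2 + 4/11 = 26/11
4 + 1/(26/11) = 4 + 11/26 = 115/26
5 + 1/(115/26) = 5 + 26/115 = 601/115

601/115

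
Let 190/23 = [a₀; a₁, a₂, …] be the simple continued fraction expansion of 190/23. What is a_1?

190 = 8·23 + 6, so a_0 = 8
23 = 3·6 + 5, so a_1 = 3

3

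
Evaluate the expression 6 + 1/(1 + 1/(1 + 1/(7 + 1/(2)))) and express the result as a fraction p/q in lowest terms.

209/32

Work from the innermost term outward:
Start with 2.
7 + 1/(2/1) = 7 + 1/2 = 15/2
1 + 1/(15/2) = 1 + 2/15 = 17/15
1 + 1/(17/15) = 1 + 15/17 = 32/17
6 + 1/(32/17) = 6 + 17/32 = 209/32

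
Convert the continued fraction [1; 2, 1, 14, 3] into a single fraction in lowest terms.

181/135

Build up convergents one term at a time:
a_0 = 1: 1/1
a_1 = 2: 3/2
a_2 = 1: 4/3
a_3 = 14: 59/44
a_4 = 3: 181/135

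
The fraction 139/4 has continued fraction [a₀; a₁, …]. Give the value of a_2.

⌊139/4⌋ = 34, remainder 3
⌊4/3⌋ = 1, remainder 1
⌊3/1⌋ = 3, remainder 0

3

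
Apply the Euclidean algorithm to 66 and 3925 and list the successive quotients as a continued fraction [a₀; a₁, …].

[0; 59, 2, 7, 1, 3]

Run the Euclidean algorithm, recording each quotient:
⌊66/3925⌋ = 0, remainder 66
⌊3925/66⌋ = 59, remainder 31
⌊66/31⌋ = 2, remainder 4
⌊31/4⌋ = 7, remainder 3
⌊4/3⌋ = 1, remainder 1
⌊3/1⌋ = 3, remainder 0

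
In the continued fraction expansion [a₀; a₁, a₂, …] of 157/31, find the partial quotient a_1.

Apply division with remainder until the remainder is 0:
⌊157/31⌋ = 5, remainder 2
⌊31/2⌋ = 15, remainder 1

15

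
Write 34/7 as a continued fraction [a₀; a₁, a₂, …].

⌊34/7⌋ = 4, remainder 6
⌊7/6⌋ = 1, remainder 1
⌊6/1⌋ = 6, remainder 0

[4; 1, 6]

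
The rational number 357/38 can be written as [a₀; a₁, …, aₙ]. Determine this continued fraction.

⌊357/38⌋ = 9, remainder 15
⌊38/15⌋ = 2, remainder 8
⌊15/8⌋ = 1, remainder 7
⌊8/7⌋ = 1, remainder 1
⌊7/1⌋ = 7, remainder 0

[9; 2, 1, 1, 7]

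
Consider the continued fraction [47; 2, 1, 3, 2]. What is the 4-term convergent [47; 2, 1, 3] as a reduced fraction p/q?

521/11

Start with 3.
1 + 1/(3/1) = 1 + 1/3 = 4/3
2 + 1/(4/3) = 2 + 3/4 = 11/4
47 + 1/(11/4) = 47 + 4/11 = 521/11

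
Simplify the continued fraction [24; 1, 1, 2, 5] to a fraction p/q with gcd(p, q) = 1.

664/27

Use the convergent recurrence hₖ = aₖ·hₖ₋₁ + hₖ₋₂ (and likewise for the denominators kₖ):
a_0 = 24: 24/1
a_1 = 1: 25/1
a_2 = 1: 49/2
a_3 = 2: 123/5
a_4 = 5: 664/27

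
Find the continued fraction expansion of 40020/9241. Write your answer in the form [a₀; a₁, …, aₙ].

[4; 3, 41, 1, 6, 3, 3]

⌊40020/9241⌋ = 4, remainder 3056
⌊9241/3056⌋ = 3, remainder 73
⌊3056/73⌋ = 41, remainder 63
⌊73/63⌋ = 1, remainder 10
⌊63/10⌋ = 6, remainder 3
⌊10/3⌋ = 3, remainder 1
⌊3/1⌋ = 3, remainder 0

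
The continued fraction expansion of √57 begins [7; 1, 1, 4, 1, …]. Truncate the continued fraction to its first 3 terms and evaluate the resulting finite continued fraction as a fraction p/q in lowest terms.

a_0 = 7: 7/1
a_1 = 1: 8/1
a_2 = 1: 15/2

15/2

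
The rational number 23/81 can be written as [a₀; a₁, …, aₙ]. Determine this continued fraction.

23 = 0·81 + 23, so a_0 = 0
81 = 3·23 + 12, so a_1 = 3
23 = 1·12 + 11, so a_2 = 1
12 = 1·11 + 1, so a_3 = 1
11 = 11·1 + 0, so a_4 = 11

[0; 3, 1, 1, 11]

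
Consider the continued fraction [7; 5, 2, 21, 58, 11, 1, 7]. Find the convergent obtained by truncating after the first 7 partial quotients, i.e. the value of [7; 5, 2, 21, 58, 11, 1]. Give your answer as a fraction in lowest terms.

1182363/164624

Use the convergent recurrence hₖ = aₖ·hₖ₋₁ + hₖ₋₂ (and likewise for the denominators kₖ):
a_0 = 7: 7/1
a_1 = 5: 36/5
a_2 = 2: 79/11
a_3 = 21: 1695/236
a_4 = 58: 98389/13699
a_5 = 11: 1083974/150925
a_6 = 1: 1182363/164624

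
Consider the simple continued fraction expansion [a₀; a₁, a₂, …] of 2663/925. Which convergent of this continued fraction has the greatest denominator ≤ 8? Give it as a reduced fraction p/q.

23/8

a_0 = 2: 2/1  (≤ bound)
a_1 = 1: 3/1  (≤ bound)
a_2 = 7: 23/8  (≤ bound)
a_3 = 3: 72/25  (> 8, stop)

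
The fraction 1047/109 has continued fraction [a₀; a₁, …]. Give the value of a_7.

1047 ÷ 109 → quotient 9, remainder 66
109 ÷ 66 → quotient 1, remainder 43
66 ÷ 43 → quotient 1, remainder 23
43 ÷ 23 → quotient 1, remainder 20
23 ÷ 20 → quotient 1, remainder 3
20 ÷ 3 → quotient 6, remainder 2
3 ÷ 2 → quotient 1, remainder 1
2 ÷ 1 → quotient 2, remainder 0

2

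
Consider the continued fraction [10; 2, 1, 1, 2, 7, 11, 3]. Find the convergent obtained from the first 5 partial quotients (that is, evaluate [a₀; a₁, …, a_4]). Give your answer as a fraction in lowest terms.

135/13

Start with 2.
1 + 1/(2/1) = 1 + 1/2 = 3/2
1 + 1/(3/2) = 1 + 2/3 = 5/3
2 + 1/(5/3) = 2 + 3/5 = 13/5
10 + 1/(13/5) = 10 + 5/13 = 135/13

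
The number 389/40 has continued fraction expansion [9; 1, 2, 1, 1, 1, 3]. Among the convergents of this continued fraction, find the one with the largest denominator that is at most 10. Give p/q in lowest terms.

68/7

a_0 = 9: 9/1  (≤ bound)
a_1 = 1: 10/1  (≤ bound)
a_2 = 2: 29/3  (≤ bound)
a_3 = 1: 39/4  (≤ bound)
a_4 = 1: 68/7  (≤ bound)
a_5 = 1: 107/11  (> 10, stop)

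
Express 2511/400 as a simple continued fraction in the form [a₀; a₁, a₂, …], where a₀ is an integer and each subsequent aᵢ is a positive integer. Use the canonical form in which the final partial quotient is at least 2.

[6; 3, 1, 1, 1, 1, 10, 2]

2511 = 6·400 + 111, so a_0 = 6
400 = 3·111 + 67, so a_1 = 3
111 = 1·67 + 44, so a_2 = 1
67 = 1·44 + 23, so a_3 = 1
44 = 1·23 + 21, so a_4 = 1
23 = 1·21 + 2, so a_5 = 1
21 = 10·2 + 1, so a_6 = 10
2 = 2·1 + 0, so a_7 = 2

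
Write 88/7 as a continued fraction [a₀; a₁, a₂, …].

⌊88/7⌋ = 12, remainder 4
⌊7/4⌋ = 1, remainder 3
⌊4/3⌋ = 1, remainder 1
⌊3/1⌋ = 3, remainder 0

[12; 1, 1, 3]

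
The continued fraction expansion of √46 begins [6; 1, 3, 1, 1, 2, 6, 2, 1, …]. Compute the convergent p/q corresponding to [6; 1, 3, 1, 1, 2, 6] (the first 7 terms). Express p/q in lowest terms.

Start with 6.
2 + 1/(6/1) = 2 + 1/6 = 13/6
1 + 1/(13/6) = 1 + 6/13 = 19/13
1 + 1/(19/13) = 1 + 13/19 = 32/19
3 + 1/(32/19) = 3 + 19/32 = 115/32
1 + 1/(115/32) = 1 + 32/115 = 147/115
6 + 1/(147/115) = 6 + 115/147 = 997/147

997/147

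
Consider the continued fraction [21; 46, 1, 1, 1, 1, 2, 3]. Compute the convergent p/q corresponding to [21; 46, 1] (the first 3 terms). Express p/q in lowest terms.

Compute successive convergents:
a_0 = 21: 21/1
a_1 = 46: 967/46
a_2 = 1: 988/47

988/47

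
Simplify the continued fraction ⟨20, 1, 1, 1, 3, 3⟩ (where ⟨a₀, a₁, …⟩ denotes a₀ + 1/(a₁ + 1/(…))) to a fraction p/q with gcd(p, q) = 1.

Collapse the nested fraction from the inside out:
Start with 3.
3 + 1/(3/1) = 3 + 1/3 = 10/3
1 + 1/(10/3) = 1 + 3/10 = 13/10
1 + 1/(13/10) = 1 + 10/13 = 23/13
1 + 1/(23/13) = 1 + 13/23 = 36/23
20 + 1/(36/23) = 20 + 23/36 = 743/36

743/36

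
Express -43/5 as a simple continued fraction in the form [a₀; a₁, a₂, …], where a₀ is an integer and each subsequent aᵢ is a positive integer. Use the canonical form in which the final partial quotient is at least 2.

[-9; 2, 2]

Repeatedly divide and take the remainder:
-43 ÷ 5 → quotient -9, remainder 2
5 ÷ 2 → quotient 2, remainder 1
2 ÷ 1 → quotient 2, remainder 0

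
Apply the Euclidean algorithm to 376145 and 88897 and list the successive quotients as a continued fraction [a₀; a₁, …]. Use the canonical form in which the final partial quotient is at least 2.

Repeatedly divide and take the remainder:
⌊376145/88897⌋ = 4, remainder 20557
⌊88897/20557⌋ = 4, remainder 6669
⌊20557/6669⌋ = 3, remainder 550
⌊6669/550⌋ = 12, remainder 69
⌊550/69⌋ = 7, remainder 67
⌊69/67⌋ = 1, remainder 2
⌊67/2⌋ = 33, remainder 1
⌊2/1⌋ = 2, remainder 0

[4; 4, 3, 12, 7, 1, 33, 2]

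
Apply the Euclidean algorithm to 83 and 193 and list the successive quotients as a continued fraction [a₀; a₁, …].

[0; 2, 3, 13, 2]

Run the Euclidean algorithm, recording each quotient:
83 = 0·193 + 83, so a_0 = 0
193 = 2·83 + 27, so a_1 = 2
83 = 3·27 + 2, so a_2 = 3
27 = 13·2 + 1, so a_3 = 13
2 = 2·1 + 0, so a_4 = 2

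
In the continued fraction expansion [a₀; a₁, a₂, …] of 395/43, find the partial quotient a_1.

5

Apply division with remainder until the remainder is 0:
⌊395/43⌋ = 9, remainder 8
⌊43/8⌋ = 5, remainder 3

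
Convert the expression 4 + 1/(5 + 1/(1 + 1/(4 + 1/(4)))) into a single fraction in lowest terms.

509/122

Start with 4.
4 + 1/(4/1) = 4 + 1/4 = 17/4
1 + 1/(17/4) = 1 + 4/17 = 21/17
5 + 1/(21/17) = 5 + 17/21 = 122/21
4 + 1/(122/21) = 4 + 21/122 = 509/122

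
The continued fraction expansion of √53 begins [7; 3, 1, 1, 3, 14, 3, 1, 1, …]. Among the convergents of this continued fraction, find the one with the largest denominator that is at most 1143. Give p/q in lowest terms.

List convergents until the denominator exceeds the bound:
a_0 = 7: 7/1  (≤ bound)
a_1 = 3: 22/3  (≤ bound)
a_2 = 1: 29/4  (≤ bound)
a_3 = 1: 51/7  (≤ bound)
a_4 = 3: 182/25  (≤ bound)
a_5 = 14: 2599/357  (≤ bound)
a_6 = 3: 7979/1096  (≤ bound)
a_7 = 1: 10578/1453  (> 1143, stop)

7979/1096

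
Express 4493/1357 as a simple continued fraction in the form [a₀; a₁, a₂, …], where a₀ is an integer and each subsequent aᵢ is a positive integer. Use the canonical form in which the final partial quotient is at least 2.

[3; 3, 4, 1, 1, 1, 3, 8]

Apply division with remainder until the remainder is 0:
4493 ÷ 1357 → quotient 3, remainder 422
1357 ÷ 422 → quotient 3, remainder 91
422 ÷ 91 → quotient 4, remainder 58
91 ÷ 58 → quotient 1, remainder 33
58 ÷ 33 → quotient 1, remainder 25
33 ÷ 25 → quotient 1, remainder 8
25 ÷ 8 → quotient 3, remainder 1
8 ÷ 1 → quotient 8, remainder 0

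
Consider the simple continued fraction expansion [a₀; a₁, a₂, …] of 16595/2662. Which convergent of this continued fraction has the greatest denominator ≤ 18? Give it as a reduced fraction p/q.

List convergents until the denominator exceeds the bound:
a_0 = 6: 6/1  (≤ bound)
a_1 = 4: 25/4  (≤ bound)
a_2 = 3: 81/13  (≤ bound)
a_3 = 1: 106/17  (≤ bound)
a_4 = 1: 187/30  (> 18, stop)

106/17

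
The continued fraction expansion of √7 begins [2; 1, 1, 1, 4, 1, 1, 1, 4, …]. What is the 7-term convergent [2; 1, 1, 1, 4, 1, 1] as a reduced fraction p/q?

Compute successive convergents:
a_0 = 2: 2/1
a_1 = 1: 3/1
a_2 = 1: 5/2
a_3 = 1: 8/3
a_4 = 4: 37/14
a_5 = 1: 45/17
a_6 = 1: 82/31

82/31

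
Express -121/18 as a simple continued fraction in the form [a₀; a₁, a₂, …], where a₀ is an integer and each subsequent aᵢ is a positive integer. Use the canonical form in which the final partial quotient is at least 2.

-121 ÷ 18 → quotient -7, remainder 5
18 ÷ 5 → quotient 3, remainder 3
5 ÷ 3 → quotient 1, remainder 2
3 ÷ 2 → quotient 1, remainder 1
2 ÷ 1 → quotient 2, remainder 0

[-7; 3, 1, 1, 2]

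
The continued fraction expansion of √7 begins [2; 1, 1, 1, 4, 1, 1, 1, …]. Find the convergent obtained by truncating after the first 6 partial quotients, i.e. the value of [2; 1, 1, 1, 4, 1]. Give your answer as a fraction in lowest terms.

45/17

Use the convergent recurrence hₖ = aₖ·hₖ₋₁ + hₖ₋₂ (and likewise for the denominators kₖ):
a_0 = 2: 2/1
a_1 = 1: 3/1
a_2 = 1: 5/2
a_3 = 1: 8/3
a_4 = 4: 37/14
a_5 = 1: 45/17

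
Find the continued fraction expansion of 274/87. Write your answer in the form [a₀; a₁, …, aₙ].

274 = 3·87 + 13, so a_0 = 3
87 = 6·13 + 9, so a_1 = 6
13 = 1·9 + 4, so a_2 = 1
9 = 2·4 + 1, so a_3 = 2
4 = 4·1 + 0, so a_4 = 4

[3; 6, 1, 2, 4]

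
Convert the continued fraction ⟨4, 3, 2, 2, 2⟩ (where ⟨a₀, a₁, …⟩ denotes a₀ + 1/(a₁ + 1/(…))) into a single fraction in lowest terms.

a_0 = 4: 4/1
a_1 = 3: 13/3
a_2 = 2: 30/7
a_3 = 2: 73/17
a_4 = 2: 176/41

176/41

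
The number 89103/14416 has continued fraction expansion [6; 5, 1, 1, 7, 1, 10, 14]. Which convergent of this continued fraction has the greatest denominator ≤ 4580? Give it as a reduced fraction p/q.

6323/1023

List convergents until the denominator exceeds the bound:
a_0 = 6: 6/1  (≤ bound)
a_1 = 5: 31/5  (≤ bound)
a_2 = 1: 37/6  (≤ bound)
a_3 = 1: 68/11  (≤ bound)
a_4 = 7: 513/83  (≤ bound)
a_5 = 1: 581/94  (≤ bound)
a_6 = 10: 6323/1023  (≤ bound)
a_7 = 14: 89103/14416  (> 4580, stop)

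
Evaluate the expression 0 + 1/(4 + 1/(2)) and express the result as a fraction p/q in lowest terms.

Start with 2.
4 + 1/(2/1) = 4 + 1/2 = 9/2
0 + 1/(9/2) = 0 + 2/9 = 2/9

2/9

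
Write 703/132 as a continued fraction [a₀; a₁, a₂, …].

703 = 5·132 + 43, so a_0 = 5
132 = 3·43 + 3, so a_1 = 3
43 = 14·3 + 1, so a_2 = 14
3 = 3·1 + 0, so a_3 = 3

[5; 3, 14, 3]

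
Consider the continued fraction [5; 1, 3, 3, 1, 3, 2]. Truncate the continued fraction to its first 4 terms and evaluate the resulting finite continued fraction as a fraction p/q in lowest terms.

Compute successive convergents:
a_0 = 5: 5/1
a_1 = 1: 6/1
a_2 = 3: 23/4
a_3 = 3: 75/13

75/13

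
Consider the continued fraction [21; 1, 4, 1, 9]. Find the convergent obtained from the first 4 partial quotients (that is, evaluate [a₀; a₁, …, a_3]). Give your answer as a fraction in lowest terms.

Start with 1.
4 + 1/(1/1) = 4 + 1/1 = 5/1
1 + 1/(5/1) = 1 + 1/5 = 6/5
21 + 1/(6/5) = 21 + 5/6 = 131/6

131/6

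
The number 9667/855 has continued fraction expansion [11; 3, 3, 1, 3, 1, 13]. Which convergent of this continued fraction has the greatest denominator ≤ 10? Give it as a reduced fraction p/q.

List convergents until the denominator exceeds the bound:
a_0 = 11: 11/1  (≤ bound)
a_1 = 3: 34/3  (≤ bound)
a_2 = 3: 113/10  (≤ bound)
a_3 = 1: 147/13  (> 10, stop)

113/10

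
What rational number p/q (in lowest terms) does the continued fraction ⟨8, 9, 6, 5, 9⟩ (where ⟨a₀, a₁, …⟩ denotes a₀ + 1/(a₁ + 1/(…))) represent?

21173/2611

a_0 = 8: 8/1
a_1 = 9: 73/9
a_2 = 6: 446/55
a_3 = 5: 2303/284
a_4 = 9: 21173/2611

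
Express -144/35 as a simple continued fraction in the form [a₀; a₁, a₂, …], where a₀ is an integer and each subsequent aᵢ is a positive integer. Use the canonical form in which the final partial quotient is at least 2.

[-5; 1, 7, 1, 3]

-144 ÷ 35 → quotient -5, remainder 31
35 ÷ 31 → quotient 1, remainder 4
31 ÷ 4 → quotient 7, remainder 3
4 ÷ 3 → quotient 1, remainder 1
3 ÷ 1 → quotient 3, remainder 0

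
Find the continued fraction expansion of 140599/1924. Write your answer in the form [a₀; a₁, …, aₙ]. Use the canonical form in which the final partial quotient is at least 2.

140599 ÷ 1924 → quotient 73, remainder 147
1924 ÷ 147 → quotient 13, remainder 13
147 ÷ 13 → quotient 11, remainder 4
13 ÷ 4 → quotient 3, remainder 1
4 ÷ 1 → quotient 4, remainder 0

[73; 13, 11, 3, 4]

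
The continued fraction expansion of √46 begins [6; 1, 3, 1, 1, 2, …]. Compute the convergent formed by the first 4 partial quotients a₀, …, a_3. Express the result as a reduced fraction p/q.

34/5

Start with 1.
3 + 1/(1/1) = 3 + 1/1 = 4/1
1 + 1/(4/1) = 1 + 1/4 = 5/4
6 + 1/(5/4) = 6 + 4/5 = 34/5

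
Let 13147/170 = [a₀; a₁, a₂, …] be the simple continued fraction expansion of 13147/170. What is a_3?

Repeatedly divide and take the remainder:
⌊13147/170⌋ = 77, remainder 57
⌊170/57⌋ = 2, remainder 56
⌊57/56⌋ = 1, remainder 1
⌊56/1⌋ = 56, remainder 0

56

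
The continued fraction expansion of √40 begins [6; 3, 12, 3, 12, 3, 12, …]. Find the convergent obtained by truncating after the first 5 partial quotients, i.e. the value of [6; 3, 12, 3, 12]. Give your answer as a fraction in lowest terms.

8886/1405

Compute successive convergents:
a_0 = 6: 6/1
a_1 = 3: 19/3
a_2 = 12: 234/37
a_3 = 3: 721/114
a_4 = 12: 8886/1405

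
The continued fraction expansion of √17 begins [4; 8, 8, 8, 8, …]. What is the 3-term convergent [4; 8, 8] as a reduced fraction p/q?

Compute successive convergents:
a_0 = 4: 4/1
a_1 = 8: 33/8
a_2 = 8: 268/65

268/65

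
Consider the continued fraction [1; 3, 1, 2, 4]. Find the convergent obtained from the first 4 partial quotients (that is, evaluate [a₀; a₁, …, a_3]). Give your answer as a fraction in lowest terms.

Build up convergents one term at a time:
a_0 = 1: 1/1
a_1 = 3: 4/3
a_2 = 1: 5/4
a_3 = 2: 14/11

14/11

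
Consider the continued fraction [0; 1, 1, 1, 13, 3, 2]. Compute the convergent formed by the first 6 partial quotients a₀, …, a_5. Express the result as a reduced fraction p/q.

83/126

Start with 3.
13 + 1/(3/1) = 13 + 1/3 = 40/3
1 + 1/(40/3) = 1 + 3/40 = 43/40
1 + 1/(43/40) = 1 + 40/43 = 83/43
1 + 1/(83/43) = 1 + 43/83 = 126/83
0 + 1/(126/83) = 0 + 83/126 = 83/126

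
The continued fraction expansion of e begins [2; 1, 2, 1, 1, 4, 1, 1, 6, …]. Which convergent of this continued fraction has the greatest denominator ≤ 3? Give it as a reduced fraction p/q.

a_0 = 2: 2/1  (≤ bound)
a_1 = 1: 3/1  (≤ bound)
a_2 = 2: 8/3  (≤ bound)
a_3 = 1: 11/4  (> 3, stop)

8/3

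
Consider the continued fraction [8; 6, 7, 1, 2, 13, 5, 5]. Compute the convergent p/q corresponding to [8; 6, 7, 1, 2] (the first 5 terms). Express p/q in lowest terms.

1151/141

Build up convergents one term at a time:
a_0 = 8: 8/1
a_1 = 6: 49/6
a_2 = 7: 351/43
a_3 = 1: 400/49
a_4 = 2: 1151/141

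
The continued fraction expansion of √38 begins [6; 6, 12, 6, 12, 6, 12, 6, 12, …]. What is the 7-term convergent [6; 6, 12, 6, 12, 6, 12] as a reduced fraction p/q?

2463306/399601

a_0 = 6: 6/1
a_1 = 6: 37/6
a_2 = 12: 450/73
a_3 = 6: 2737/444
a_4 = 12: 33294/5401
a_5 = 6: 202501/32850
a_6 = 12: 2463306/399601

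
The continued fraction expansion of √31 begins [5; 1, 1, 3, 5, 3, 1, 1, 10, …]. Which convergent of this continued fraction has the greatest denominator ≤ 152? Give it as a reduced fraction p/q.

a_0 = 5: 5/1  (≤ bound)
a_1 = 1: 6/1  (≤ bound)
a_2 = 1: 11/2  (≤ bound)
a_3 = 3: 39/7  (≤ bound)
a_4 = 5: 206/37  (≤ bound)
a_5 = 3: 657/118  (≤ bound)
a_6 = 1: 863/155  (> 152, stop)

657/118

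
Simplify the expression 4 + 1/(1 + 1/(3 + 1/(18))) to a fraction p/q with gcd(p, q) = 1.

347/73

Build up convergents one term at a time:
a_0 = 4: 4/1
a_1 = 1: 5/1
a_2 = 3: 19/4
a_3 = 18: 347/73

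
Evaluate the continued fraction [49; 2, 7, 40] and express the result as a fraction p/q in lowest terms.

Build up convergents one term at a time:
a_0 = 49: 49/1
a_1 = 2: 99/2
a_2 = 7: 742/15
a_3 = 40: 29779/602

29779/602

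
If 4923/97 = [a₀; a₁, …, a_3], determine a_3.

⌊4923/97⌋ = 50, remainder 73
⌊97/73⌋ = 1, remainder 24
⌊73/24⌋ = 3, remainder 1
⌊24/1⌋ = 24, remainder 0

24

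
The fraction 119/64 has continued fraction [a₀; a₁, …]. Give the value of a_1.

Repeatedly divide and take the remainder:
119 ÷ 64 → quotient 1, remainder 55
64 ÷ 55 → quotient 1, remainder 9

1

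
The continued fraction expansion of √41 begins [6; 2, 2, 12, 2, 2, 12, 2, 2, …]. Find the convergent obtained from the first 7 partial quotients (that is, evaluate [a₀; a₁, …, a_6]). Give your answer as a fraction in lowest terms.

25414/3969

a_0 = 6: 6/1
a_1 = 2: 13/2
a_2 = 2: 32/5
a_3 = 12: 397/62
a_4 = 2: 826/129
a_5 = 2: 2049/320
a_6 = 12: 25414/3969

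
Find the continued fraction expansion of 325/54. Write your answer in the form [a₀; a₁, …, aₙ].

Run the Euclidean algorithm, recording each quotient:
325 ÷ 54 → quotient 6, remainder 1
54 ÷ 1 → quotient 54, remainder 0

[6; 54]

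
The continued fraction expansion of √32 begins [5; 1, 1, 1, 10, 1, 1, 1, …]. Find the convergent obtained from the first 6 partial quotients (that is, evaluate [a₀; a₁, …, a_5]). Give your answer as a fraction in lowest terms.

Collapse the nested fraction from the inside out:
Start with 1.
10 + 1/(1/1) = 10 + 1/1 = 11/1
1 + 1/(11/1) = 1 + 1/11 = 12/11
1 + 1/(12/11) = 1 + 11/12 = 23/12
1 + 1/(23/12) = 1 + 12/23 = 35/23
5 + 1/(35/23) = 5 + 23/35 = 198/35

198/35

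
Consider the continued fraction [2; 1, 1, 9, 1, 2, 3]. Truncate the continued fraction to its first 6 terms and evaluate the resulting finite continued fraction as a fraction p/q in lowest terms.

154/61

a_0 = 2: 2/1
a_1 = 1: 3/1
a_2 = 1: 5/2
a_3 = 9: 48/19
a_4 = 1: 53/21
a_5 = 2: 154/61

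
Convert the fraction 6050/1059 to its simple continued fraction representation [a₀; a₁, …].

6050 ÷ 1059 → quotient 5, remainder 755
1059 ÷ 755 → quotient 1, remainder 304
755 ÷ 304 → quotient 2, remainder 147
304 ÷ 147 → quotient 2, remainder 10
147 ÷ 10 → quotient 14, remainder 7
10 ÷ 7 → quotient 1, remainder 3
7 ÷ 3 → quotient 2, remainder 1
3 ÷ 1 → quotient 3, remainder 0

[5; 1, 2, 2, 14, 1, 2, 3]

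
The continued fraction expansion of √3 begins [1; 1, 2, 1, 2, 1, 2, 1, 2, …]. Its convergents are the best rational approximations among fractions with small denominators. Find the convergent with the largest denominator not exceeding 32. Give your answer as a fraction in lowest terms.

26/15

a_0 = 1: 1/1  (≤ bound)
a_1 = 1: 2/1  (≤ bound)
a_2 = 2: 5/3  (≤ bound)
a_3 = 1: 7/4  (≤ bound)
a_4 = 2: 19/11  (≤ bound)
a_5 = 1: 26/15  (≤ bound)
a_6 = 2: 71/41  (> 32, stop)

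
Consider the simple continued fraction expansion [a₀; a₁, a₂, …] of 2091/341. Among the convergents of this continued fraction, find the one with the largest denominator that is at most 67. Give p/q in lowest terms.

325/53

List convergents until the denominator exceeds the bound:
a_0 = 6: 6/1  (≤ bound)
a_1 = 7: 43/7  (≤ bound)
a_2 = 1: 49/8  (≤ bound)
a_3 = 1: 92/15  (≤ bound)
a_4 = 2: 233/38  (≤ bound)
a_5 = 1: 325/53  (≤ bound)
a_6 = 2: 883/144  (> 67, stop)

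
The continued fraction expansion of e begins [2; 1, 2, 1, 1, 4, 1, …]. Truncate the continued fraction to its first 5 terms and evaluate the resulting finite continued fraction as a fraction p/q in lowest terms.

19/7

Compute successive convergents:
a_0 = 2: 2/1
a_1 = 1: 3/1
a_2 = 2: 8/3
a_3 = 1: 11/4
a_4 = 1: 19/7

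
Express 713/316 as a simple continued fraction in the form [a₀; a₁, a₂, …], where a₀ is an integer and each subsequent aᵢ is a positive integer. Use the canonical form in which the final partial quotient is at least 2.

[2; 3, 1, 9, 8]

Repeatedly divide and take the remainder:
713 ÷ 316 → quotient 2, remainder 81
316 ÷ 81 → quotient 3, remainder 73
81 ÷ 73 → quotient 1, remainder 8
73 ÷ 8 → quotient 9, remainder 1
8 ÷ 1 → quotient 8, remainder 0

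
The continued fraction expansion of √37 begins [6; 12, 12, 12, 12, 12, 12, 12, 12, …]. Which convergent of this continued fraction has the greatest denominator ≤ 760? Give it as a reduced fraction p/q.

882/145

List convergents until the denominator exceeds the bound:
a_0 = 6: 6/1  (≤ bound)
a_1 = 12: 73/12  (≤ bound)
a_2 = 12: 882/145  (≤ bound)
a_3 = 12: 10657/1752  (> 760, stop)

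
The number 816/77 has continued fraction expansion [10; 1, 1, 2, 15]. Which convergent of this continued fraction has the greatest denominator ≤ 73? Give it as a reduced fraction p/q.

53/5

List convergents until the denominator exceeds the bound:
a_0 = 10: 10/1  (≤ bound)
a_1 = 1: 11/1  (≤ bound)
a_2 = 1: 21/2  (≤ bound)
a_3 = 2: 53/5  (≤ bound)
a_4 = 15: 816/77  (> 73, stop)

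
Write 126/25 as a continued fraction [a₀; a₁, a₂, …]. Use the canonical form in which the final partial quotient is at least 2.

Apply division with remainder until the remainder is 0:
126 = 5·25 + 1, so a_0 = 5
25 = 25·1 + 0, so a_1 = 25

[5; 25]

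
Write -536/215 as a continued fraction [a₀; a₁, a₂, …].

[-3; 1, 1, 35, 3]

-536 = -3·215 + 109, so a_0 = -3
215 = 1·109 + 106, so a_1 = 1
109 = 1·106 + 3, so a_2 = 1
106 = 35·3 + 1, so a_3 = 35
3 = 3·1 + 0, so a_4 = 3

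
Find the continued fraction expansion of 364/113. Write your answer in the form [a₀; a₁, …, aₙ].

364 = 3·113 + 25, so a_0 = 3
113 = 4·25 + 13, so a_1 = 4
25 = 1·13 + 12, so a_2 = 1
13 = 1·12 + 1, so a_3 = 1
12 = 12·1 + 0, so a_4 = 12

[3; 4, 1, 1, 12]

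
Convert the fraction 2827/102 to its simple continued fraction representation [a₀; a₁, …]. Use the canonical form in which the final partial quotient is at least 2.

2827 = 27·102 + 73, so a_0 = 27
102 = 1·73 + 29, so a_1 = 1
73 = 2·29 + 15, so a_2 = 2
29 = 1·15 + 14, so a_3 = 1
15 = 1·14 + 1, so a_4 = 1
14 = 14·1 + 0, so a_5 = 14

[27; 1, 2, 1, 1, 14]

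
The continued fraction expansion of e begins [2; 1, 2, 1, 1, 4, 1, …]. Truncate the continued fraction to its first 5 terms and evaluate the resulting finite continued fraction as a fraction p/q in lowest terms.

a_0 = 2: 2/1
a_1 = 1: 3/1
a_2 = 2: 8/3
a_3 = 1: 11/4
a_4 = 1: 19/7

19/7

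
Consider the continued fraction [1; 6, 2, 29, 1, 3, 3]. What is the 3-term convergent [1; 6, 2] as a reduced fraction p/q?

Start with 2.
6 + 1/(2/1) = 6 + 1/2 = 13/2
1 + 1/(13/2) = 1 + 2/13 = 15/13

15/13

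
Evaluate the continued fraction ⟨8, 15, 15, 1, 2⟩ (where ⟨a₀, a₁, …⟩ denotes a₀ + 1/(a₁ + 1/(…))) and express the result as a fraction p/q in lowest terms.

5711/708

Start with 2.
1 + 1/(2/1) = 1 + 1/2 = 3/2
15 + 1/(3/2) = 15 + 2/3 = 47/3
15 + 1/(47/3) = 15 + 3/47 = 708/47
8 + 1/(708/47) = 8 + 47/708 = 5711/708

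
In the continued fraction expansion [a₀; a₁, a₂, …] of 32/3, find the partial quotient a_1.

1

⌊32/3⌋ = 10, remainder 2
⌊3/2⌋ = 1, remainder 1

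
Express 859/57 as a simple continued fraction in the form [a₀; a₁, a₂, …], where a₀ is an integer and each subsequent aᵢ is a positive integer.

[15; 14, 4]

Apply division with remainder until the remainder is 0:
⌊859/57⌋ = 15, remainder 4
⌊57/4⌋ = 14, remainder 1
⌊4/1⌋ = 4, remainder 0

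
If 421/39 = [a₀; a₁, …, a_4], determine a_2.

3

Repeatedly divide and take the remainder:
⌊421/39⌋ = 10, remainder 31
⌊39/31⌋ = 1, remainder 8
⌊31/8⌋ = 3, remainder 7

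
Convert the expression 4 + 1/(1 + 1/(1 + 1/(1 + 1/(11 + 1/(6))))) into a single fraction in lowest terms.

Start with 6.
11 + 1/(6/1) = 11 + 1/6 = 67/6
1 + 1/(67/6) = 1 + 6/67 = 73/67
1 + 1/(73/67) = 1 + 67/73 = 140/73
1 + 1/(140/73) = 1 + 73/140 = 213/140
4 + 1/(213/140) = 4 + 140/213 = 992/213

992/213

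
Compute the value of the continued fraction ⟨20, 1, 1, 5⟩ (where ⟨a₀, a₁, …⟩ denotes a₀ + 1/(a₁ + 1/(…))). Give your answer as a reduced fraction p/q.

226/11

a_0 = 20: 20/1
a_1 = 1: 21/1
a_2 = 1: 41/2
a_3 = 5: 226/11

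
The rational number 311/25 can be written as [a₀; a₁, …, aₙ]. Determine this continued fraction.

[12; 2, 3, 1, 2]

311 ÷ 25 → quotient 12, remainder 11
25 ÷ 11 → quotient 2, remainder 3
11 ÷ 3 → quotient 3, remainder 2
3 ÷ 2 → quotient 1, remainder 1
2 ÷ 1 → quotient 2, remainder 0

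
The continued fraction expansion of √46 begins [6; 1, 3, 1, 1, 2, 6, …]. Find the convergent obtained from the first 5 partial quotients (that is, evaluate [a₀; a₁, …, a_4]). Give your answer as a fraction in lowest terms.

Collapse the nested fraction from the inside out:
Start with 1.
1 + 1/(1/1) = 1 + 1/1 = 2/1
3 + 1/(2/1) = 3 + 1/2 = 7/2
1 + 1/(7/2) = 1 + 2/7 = 9/7
6 + 1/(9/7) = 6 + 7/9 = 61/9

61/9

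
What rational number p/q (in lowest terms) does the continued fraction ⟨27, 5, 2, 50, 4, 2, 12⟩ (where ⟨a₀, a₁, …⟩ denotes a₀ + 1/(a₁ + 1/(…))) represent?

1697107/62435

Work from the innermost term outward:
Start with 12.
2 + 1/(12/1) = 2 + 1/12 = 25/12
4 + 1/(25/12) = 4 + 12/25 = 112/25
50 + 1/(112/25) = 50 + 25/112 = 5625/112
2 + 1/(5625/112) = 2 + 112/5625 = 11362/5625
5 + 1/(11362/5625) = 5 + 5625/11362 = 62435/11362
27 + 1/(62435/11362) = 27 + 11362/62435 = 1697107/62435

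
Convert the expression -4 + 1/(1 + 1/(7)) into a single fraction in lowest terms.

-25/8

a_0 = -4: -4/1
a_1 = 1: -3/1
a_2 = 7: -25/8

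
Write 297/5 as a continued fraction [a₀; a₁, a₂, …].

[59; 2, 2]

Apply division with remainder until the remainder is 0:
297 ÷ 5 → quotient 59, remainder 2
5 ÷ 2 → quotient 2, remainder 1
2 ÷ 1 → quotient 2, remainder 0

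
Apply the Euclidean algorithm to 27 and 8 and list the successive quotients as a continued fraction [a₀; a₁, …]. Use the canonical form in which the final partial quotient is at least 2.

27 = 3·8 + 3, so a_0 = 3
8 = 2·3 + 2, so a_1 = 2
3 = 1·2 + 1, so a_2 = 1
2 = 2·1 + 0, so a_3 = 2

[3; 2, 1, 2]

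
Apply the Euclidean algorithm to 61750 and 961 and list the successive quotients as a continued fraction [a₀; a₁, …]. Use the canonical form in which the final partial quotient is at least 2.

Repeatedly divide and take the remainder:
61750 ÷ 961 → quotient 64, remainder 246
961 ÷ 246 → quotient 3, remainder 223
246 ÷ 223 → quotient 1, remainder 23
223 ÷ 23 → quotient 9, remainder 16
23 ÷ 16 → quotient 1, remainder 7
16 ÷ 7 → quotient 2, remainder 2
7 ÷ 2 → quotient 3, remainder 1
2 ÷ 1 → quotient 2, remainder 0

[64; 3, 1, 9, 1, 2, 3, 2]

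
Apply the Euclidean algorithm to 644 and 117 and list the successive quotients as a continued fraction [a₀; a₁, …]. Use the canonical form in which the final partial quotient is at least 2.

Run the Euclidean algorithm, recording each quotient:
⌊644/117⌋ = 5, remainder 59
⌊117/59⌋ = 1, remainder 58
⌊59/58⌋ = 1, remainder 1
⌊58/1⌋ = 58, remainder 0

[5; 1, 1, 58]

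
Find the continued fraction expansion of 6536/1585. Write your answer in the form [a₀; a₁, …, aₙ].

[4; 8, 11, 1, 1, 8]

Apply division with remainder until the remainder is 0:
6536 = 4·1585 + 196, so a_0 = 4
1585 = 8·196 + 17, so a_1 = 8
196 = 11·17 + 9, so a_2 = 11
17 = 1·9 + 8, so a_3 = 1
9 = 1·8 + 1, so a_4 = 1
8 = 8·1 + 0, so a_5 = 8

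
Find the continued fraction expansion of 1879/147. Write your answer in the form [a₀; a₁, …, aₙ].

⌊1879/147⌋ = 12, remainder 115
⌊147/115⌋ = 1, remainder 32
⌊115/32⌋ = 3, remainder 19
⌊32/19⌋ = 1, remainder 13
⌊19/13⌋ = 1, remainder 6
⌊13/6⌋ = 2, remainder 1
⌊6/1⌋ = 6, remainder 0

[12; 1, 3, 1, 1, 2, 6]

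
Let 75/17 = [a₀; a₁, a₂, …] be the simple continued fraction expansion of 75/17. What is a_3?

⌊75/17⌋ = 4, remainder 7
⌊17/7⌋ = 2, remainder 3
⌊7/3⌋ = 2, remainder 1
⌊3/1⌋ = 3, remainder 0

3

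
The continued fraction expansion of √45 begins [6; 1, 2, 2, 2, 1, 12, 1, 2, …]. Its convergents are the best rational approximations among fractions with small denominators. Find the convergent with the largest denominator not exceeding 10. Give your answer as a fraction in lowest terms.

47/7

a_0 = 6: 6/1  (≤ bound)
a_1 = 1: 7/1  (≤ bound)
a_2 = 2: 20/3  (≤ bound)
a_3 = 2: 47/7  (≤ bound)
a_4 = 2: 114/17  (> 10, stop)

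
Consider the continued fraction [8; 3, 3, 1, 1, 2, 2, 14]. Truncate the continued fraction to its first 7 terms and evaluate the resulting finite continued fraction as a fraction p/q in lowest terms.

Collapse the nested fraction from the inside out:
Start with 2.
2 + 1/(2/1) = 2 + 1/2 = 5/2
1 + 1/(5/2) = 1 + 2/5 = 7/5
1 + 1/(7/5) = 1 + 5/7 = 12/7
3 + 1/(12/7) = 3 + 7/12 = 43/12
3 + 1/(43/12) = 3 + 12/43 = 141/43
8 + 1/(141/43) = 8 + 43/141 = 1171/141

1171/141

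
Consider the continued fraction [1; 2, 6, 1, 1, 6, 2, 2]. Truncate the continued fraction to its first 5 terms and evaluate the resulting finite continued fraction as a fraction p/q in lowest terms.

41/28

Start with 1.
1 + 1/(1/1) = 1 + 1/1 = 2/1
6 + 1/(2/1) = 6 + 1/2 = 13/2
2 + 1/(13/2) = 2 + 2/13 = 28/13
1 + 1/(28/13) = 1 + 13/28 = 41/28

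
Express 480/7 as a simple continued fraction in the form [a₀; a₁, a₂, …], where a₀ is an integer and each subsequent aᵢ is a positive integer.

480 ÷ 7 → quotient 68, remainder 4
7 ÷ 4 → quotient 1, remainder 3
4 ÷ 3 → quotient 1, remainder 1
3 ÷ 1 → quotient 3, remainder 0

[68; 1, 1, 3]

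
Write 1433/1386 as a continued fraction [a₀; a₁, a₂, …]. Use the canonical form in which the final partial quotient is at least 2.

[1; 29, 2, 23]

1433 = 1·1386 + 47, so a_0 = 1
1386 = 29·47 + 23, so a_1 = 29
47 = 2·23 + 1, so a_2 = 2
23 = 23·1 + 0, so a_3 = 23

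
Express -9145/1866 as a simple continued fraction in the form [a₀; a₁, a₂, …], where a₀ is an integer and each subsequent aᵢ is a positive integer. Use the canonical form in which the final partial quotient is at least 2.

[-5; 10, 11, 1, 1, 3, 2]

Repeatedly divide and take the remainder:
-9145 ÷ 1866 → quotient -5, remainder 185
1866 ÷ 185 → quotient 10, remainder 16
185 ÷ 16 → quotient 11, remainder 9
16 ÷ 9 → quotient 1, remainder 7
9 ÷ 7 → quotient 1, remainder 2
7 ÷ 2 → quotient 3, remainder 1
2 ÷ 1 → quotient 2, remainder 0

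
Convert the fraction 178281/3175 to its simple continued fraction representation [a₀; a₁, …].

[56; 6, 1, 1, 1, 1, 47, 2]

Apply division with remainder until the remainder is 0:
178281 = 56·3175 + 481, so a_0 = 56
3175 = 6·481 + 289, so a_1 = 6
481 = 1·289 + 192, so a_2 = 1
289 = 1·192 + 97, so a_3 = 1
192 = 1·97 + 95, so a_4 = 1
97 = 1·95 + 2, so a_5 = 1
95 = 47·2 + 1, so a_6 = 47
2 = 2·1 + 0, so a_7 = 2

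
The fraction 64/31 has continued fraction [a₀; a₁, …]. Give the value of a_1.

64 ÷ 31 → quotient 2, remainder 2
31 ÷ 2 → quotient 15, remainder 1

15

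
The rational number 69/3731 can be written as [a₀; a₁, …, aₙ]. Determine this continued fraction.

[0; 54, 13, 1, 4]

⌊69/3731⌋ = 0, remainder 69
⌊3731/69⌋ = 54, remainder 5
⌊69/5⌋ = 13, remainder 4
⌊5/4⌋ = 1, remainder 1
⌊4/1⌋ = 4, remainder 0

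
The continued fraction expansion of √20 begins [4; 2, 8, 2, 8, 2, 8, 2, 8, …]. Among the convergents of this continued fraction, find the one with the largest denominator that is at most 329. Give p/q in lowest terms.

List convergents until the denominator exceeds the bound:
a_0 = 4: 4/1  (≤ bound)
a_1 = 2: 9/2  (≤ bound)
a_2 = 8: 76/17  (≤ bound)
a_3 = 2: 161/36  (≤ bound)
a_4 = 8: 1364/305  (≤ bound)
a_5 = 2: 2889/646  (> 329, stop)

1364/305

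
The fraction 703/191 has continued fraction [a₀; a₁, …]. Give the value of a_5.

1

703 = 3·191 + 130, so a_0 = 3
191 = 1·130 + 61, so a_1 = 1
130 = 2·61 + 8, so a_2 = 2
61 = 7·8 + 5, so a_3 = 7
8 = 1·5 + 3, so a_4 = 1
5 = 1·3 + 2, so a_5 = 1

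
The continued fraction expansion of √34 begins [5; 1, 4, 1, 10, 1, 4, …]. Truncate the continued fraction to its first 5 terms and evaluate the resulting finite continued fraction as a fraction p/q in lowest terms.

379/65

Use the convergent recurrence hₖ = aₖ·hₖ₋₁ + hₖ₋₂ (and likewise for the denominators kₖ):
a_0 = 5: 5/1
a_1 = 1: 6/1
a_2 = 4: 29/5
a_3 = 1: 35/6
a_4 = 10: 379/65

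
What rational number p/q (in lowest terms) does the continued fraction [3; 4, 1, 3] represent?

61/19

a_0 = 3: 3/1
a_1 = 4: 13/4
a_2 = 1: 16/5
a_3 = 3: 61/19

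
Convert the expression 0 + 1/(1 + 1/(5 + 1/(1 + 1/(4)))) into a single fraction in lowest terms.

29/34

a_0 = 0: 0/1
a_1 = 1: 1/1
a_2 = 5: 5/6
a_3 = 1: 6/7
a_4 = 4: 29/34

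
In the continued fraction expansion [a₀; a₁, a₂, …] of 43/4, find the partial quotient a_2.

3

43 ÷ 4 → quotient 10, remainder 3
4 ÷ 3 → quotient 1, remainder 1
3 ÷ 1 → quotient 3, remainder 0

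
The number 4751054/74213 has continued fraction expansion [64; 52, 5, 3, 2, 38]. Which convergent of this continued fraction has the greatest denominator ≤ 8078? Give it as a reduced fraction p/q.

123621/1931

a_0 = 64: 64/1  (≤ bound)
a_1 = 52: 3329/52  (≤ bound)
a_2 = 5: 16709/261  (≤ bound)
a_3 = 3: 53456/835  (≤ bound)
a_4 = 2: 123621/1931  (≤ bound)
a_5 = 38: 4751054/74213  (> 8078, stop)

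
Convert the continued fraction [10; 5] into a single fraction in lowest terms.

51/5

a_0 = 10: 10/1
a_1 = 5: 51/5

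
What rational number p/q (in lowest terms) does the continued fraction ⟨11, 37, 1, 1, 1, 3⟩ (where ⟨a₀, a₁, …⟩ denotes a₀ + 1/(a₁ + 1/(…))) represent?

Compute successive convergents:
a_0 = 11: 11/1
a_1 = 37: 408/37
a_2 = 1: 419/38
a_3 = 1: 827/75
a_4 = 1: 1246/113
a_5 = 3: 4565/414

4565/414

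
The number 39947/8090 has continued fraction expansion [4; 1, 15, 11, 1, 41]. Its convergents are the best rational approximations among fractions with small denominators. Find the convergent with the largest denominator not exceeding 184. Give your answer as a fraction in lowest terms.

874/177

List convergents until the denominator exceeds the bound:
a_0 = 4: 4/1  (≤ bound)
a_1 = 1: 5/1  (≤ bound)
a_2 = 15: 79/16  (≤ bound)
a_3 = 11: 874/177  (≤ bound)
a_4 = 1: 953/193  (> 184, stop)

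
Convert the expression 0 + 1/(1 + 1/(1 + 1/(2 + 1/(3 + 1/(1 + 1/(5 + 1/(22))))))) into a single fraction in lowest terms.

1663/2816

Starting at the tail and folding back:
Start with 22.
5 + 1/(22/1) = 5 + 1/22 = 111/22
1 + 1/(111/22) = 1 + 22/111 = 133/111
3 + 1/(133/111) = 3 + 111/133 = 510/133
2 + 1/(510/133) = 2 + 133/510 = 1153/510
1 + 1/(1153/510) = 1 + 510/1153 = 1663/1153
1 + 1/(1663/1153) = 1 + 1153/1663 = 2816/1663
0 + 1/(2816/1663) = 0 + 1663/2816 = 1663/2816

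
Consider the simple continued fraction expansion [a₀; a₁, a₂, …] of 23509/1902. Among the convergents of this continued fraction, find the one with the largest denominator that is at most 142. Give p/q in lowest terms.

a_0 = 12: 12/1  (≤ bound)
a_1 = 2: 25/2  (≤ bound)
a_2 = 1: 37/3  (≤ bound)
a_3 = 3: 136/11  (≤ bound)
a_4 = 2: 309/25  (≤ bound)
a_5 = 10: 3226/261  (> 142, stop)

309/25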